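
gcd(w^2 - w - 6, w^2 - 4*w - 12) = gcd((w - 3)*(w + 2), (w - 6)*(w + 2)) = w + 2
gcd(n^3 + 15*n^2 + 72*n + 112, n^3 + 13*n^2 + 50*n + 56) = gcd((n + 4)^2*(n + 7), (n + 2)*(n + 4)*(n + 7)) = n^2 + 11*n + 28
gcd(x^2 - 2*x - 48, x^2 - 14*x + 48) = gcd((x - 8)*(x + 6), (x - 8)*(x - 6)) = x - 8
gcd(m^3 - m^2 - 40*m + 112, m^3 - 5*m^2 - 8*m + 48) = m^2 - 8*m + 16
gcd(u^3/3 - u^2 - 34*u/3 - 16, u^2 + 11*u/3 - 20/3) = 1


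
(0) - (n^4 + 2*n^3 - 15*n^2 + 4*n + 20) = -n^4 - 2*n^3 + 15*n^2 - 4*n - 20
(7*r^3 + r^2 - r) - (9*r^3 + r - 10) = -2*r^3 + r^2 - 2*r + 10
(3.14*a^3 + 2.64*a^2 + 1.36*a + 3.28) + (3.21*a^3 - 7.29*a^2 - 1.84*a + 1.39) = 6.35*a^3 - 4.65*a^2 - 0.48*a + 4.67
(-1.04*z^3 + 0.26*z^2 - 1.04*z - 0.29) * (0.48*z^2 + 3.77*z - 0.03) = -0.4992*z^5 - 3.796*z^4 + 0.5122*z^3 - 4.0678*z^2 - 1.0621*z + 0.0087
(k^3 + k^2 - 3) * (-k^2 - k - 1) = -k^5 - 2*k^4 - 2*k^3 + 2*k^2 + 3*k + 3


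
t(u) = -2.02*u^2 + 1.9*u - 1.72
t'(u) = 1.9 - 4.04*u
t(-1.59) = -9.85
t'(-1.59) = 8.32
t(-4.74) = -56.11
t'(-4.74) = 21.05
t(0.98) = -1.80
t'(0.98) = -2.06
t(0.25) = -1.37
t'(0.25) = 0.89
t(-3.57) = -34.25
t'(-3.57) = 16.32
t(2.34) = -8.33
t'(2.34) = -7.55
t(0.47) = -1.27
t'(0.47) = 0.00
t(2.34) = -8.33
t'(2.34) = -7.55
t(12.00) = -269.80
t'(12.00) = -46.58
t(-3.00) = -25.60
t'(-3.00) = 14.02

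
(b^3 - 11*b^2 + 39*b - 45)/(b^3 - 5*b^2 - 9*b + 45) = (b - 3)/(b + 3)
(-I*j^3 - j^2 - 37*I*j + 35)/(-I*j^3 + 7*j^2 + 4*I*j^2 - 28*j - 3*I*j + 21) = (j^3 - I*j^2 + 37*j + 35*I)/(j^3 + j^2*(-4 + 7*I) + j*(3 - 28*I) + 21*I)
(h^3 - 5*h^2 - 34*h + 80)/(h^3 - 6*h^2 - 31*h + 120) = (h - 2)/(h - 3)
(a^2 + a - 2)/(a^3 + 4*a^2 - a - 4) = (a + 2)/(a^2 + 5*a + 4)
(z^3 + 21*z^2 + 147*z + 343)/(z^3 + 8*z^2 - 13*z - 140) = (z^2 + 14*z + 49)/(z^2 + z - 20)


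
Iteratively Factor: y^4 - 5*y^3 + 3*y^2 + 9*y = (y + 1)*(y^3 - 6*y^2 + 9*y) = y*(y + 1)*(y^2 - 6*y + 9) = y*(y - 3)*(y + 1)*(y - 3)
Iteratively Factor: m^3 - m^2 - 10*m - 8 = (m + 2)*(m^2 - 3*m - 4) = (m + 1)*(m + 2)*(m - 4)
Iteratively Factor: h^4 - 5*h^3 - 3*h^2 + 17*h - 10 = (h - 5)*(h^3 - 3*h + 2) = (h - 5)*(h - 1)*(h^2 + h - 2) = (h - 5)*(h - 1)^2*(h + 2)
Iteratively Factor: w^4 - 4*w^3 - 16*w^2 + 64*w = (w - 4)*(w^3 - 16*w) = w*(w - 4)*(w^2 - 16) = w*(w - 4)^2*(w + 4)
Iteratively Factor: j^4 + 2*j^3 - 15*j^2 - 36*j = (j + 3)*(j^3 - j^2 - 12*j) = j*(j + 3)*(j^2 - j - 12) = j*(j - 4)*(j + 3)*(j + 3)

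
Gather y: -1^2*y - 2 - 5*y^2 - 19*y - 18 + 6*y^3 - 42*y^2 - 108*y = 6*y^3 - 47*y^2 - 128*y - 20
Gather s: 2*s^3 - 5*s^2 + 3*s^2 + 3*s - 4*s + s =2*s^3 - 2*s^2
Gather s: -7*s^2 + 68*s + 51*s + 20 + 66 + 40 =-7*s^2 + 119*s + 126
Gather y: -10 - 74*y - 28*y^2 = -28*y^2 - 74*y - 10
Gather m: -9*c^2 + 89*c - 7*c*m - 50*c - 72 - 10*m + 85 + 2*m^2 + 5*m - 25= -9*c^2 + 39*c + 2*m^2 + m*(-7*c - 5) - 12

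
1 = 1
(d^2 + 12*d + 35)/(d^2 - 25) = (d + 7)/(d - 5)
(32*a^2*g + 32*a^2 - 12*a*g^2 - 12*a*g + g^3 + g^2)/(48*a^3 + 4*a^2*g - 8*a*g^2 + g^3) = (8*a*g + 8*a - g^2 - g)/(12*a^2 + 4*a*g - g^2)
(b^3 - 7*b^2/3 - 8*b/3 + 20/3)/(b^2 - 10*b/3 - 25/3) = (b^2 - 4*b + 4)/(b - 5)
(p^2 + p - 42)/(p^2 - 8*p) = (p^2 + p - 42)/(p*(p - 8))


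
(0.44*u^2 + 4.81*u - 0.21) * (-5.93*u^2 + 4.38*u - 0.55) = -2.6092*u^4 - 26.5961*u^3 + 22.0711*u^2 - 3.5653*u + 0.1155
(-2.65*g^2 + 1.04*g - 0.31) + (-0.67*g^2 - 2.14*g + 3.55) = -3.32*g^2 - 1.1*g + 3.24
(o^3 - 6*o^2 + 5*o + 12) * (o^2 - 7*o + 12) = o^5 - 13*o^4 + 59*o^3 - 95*o^2 - 24*o + 144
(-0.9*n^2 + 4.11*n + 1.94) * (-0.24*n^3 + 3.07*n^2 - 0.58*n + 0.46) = 0.216*n^5 - 3.7494*n^4 + 12.6741*n^3 + 3.158*n^2 + 0.7654*n + 0.8924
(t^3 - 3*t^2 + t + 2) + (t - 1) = t^3 - 3*t^2 + 2*t + 1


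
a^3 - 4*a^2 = a^2*(a - 4)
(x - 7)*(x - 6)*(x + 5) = x^3 - 8*x^2 - 23*x + 210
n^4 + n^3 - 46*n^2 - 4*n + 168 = (n - 6)*(n - 2)*(n + 2)*(n + 7)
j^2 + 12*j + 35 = (j + 5)*(j + 7)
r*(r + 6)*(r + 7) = r^3 + 13*r^2 + 42*r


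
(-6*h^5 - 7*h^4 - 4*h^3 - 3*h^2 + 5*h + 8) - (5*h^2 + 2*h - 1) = -6*h^5 - 7*h^4 - 4*h^3 - 8*h^2 + 3*h + 9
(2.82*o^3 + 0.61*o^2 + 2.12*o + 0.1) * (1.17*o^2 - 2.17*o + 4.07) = 3.2994*o^5 - 5.4057*o^4 + 12.6341*o^3 - 2.0007*o^2 + 8.4114*o + 0.407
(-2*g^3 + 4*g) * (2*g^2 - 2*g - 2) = -4*g^5 + 4*g^4 + 12*g^3 - 8*g^2 - 8*g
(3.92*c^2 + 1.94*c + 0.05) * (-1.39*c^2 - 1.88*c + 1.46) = -5.4488*c^4 - 10.0662*c^3 + 2.0065*c^2 + 2.7384*c + 0.073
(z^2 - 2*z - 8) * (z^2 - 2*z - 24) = z^4 - 4*z^3 - 28*z^2 + 64*z + 192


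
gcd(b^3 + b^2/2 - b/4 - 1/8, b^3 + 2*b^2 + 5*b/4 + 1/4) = b^2 + b + 1/4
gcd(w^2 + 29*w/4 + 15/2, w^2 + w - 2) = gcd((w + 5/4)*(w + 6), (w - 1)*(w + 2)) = 1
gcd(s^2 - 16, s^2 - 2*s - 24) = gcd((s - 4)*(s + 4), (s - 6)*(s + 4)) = s + 4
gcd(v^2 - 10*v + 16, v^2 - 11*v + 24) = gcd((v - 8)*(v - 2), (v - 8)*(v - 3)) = v - 8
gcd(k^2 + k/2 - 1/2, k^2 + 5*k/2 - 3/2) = k - 1/2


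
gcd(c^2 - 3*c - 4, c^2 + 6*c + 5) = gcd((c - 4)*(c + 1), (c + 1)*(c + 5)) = c + 1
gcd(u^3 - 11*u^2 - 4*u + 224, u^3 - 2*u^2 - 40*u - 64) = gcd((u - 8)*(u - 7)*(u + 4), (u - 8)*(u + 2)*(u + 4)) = u^2 - 4*u - 32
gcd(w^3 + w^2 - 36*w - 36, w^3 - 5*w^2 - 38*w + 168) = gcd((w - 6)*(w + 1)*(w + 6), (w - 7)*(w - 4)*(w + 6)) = w + 6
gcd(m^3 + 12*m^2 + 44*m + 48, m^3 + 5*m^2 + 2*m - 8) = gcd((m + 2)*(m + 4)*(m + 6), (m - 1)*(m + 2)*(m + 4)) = m^2 + 6*m + 8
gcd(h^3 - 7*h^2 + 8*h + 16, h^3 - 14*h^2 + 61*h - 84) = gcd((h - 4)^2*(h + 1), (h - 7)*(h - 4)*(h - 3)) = h - 4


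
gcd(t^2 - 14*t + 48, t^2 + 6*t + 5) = 1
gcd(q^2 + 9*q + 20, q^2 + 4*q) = q + 4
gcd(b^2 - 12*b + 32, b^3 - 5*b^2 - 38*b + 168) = b - 4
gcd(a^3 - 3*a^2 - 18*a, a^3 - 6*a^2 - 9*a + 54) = a^2 - 3*a - 18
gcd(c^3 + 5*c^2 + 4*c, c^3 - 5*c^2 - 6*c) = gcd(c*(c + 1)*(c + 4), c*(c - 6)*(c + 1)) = c^2 + c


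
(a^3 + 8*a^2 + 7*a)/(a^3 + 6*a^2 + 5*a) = (a + 7)/(a + 5)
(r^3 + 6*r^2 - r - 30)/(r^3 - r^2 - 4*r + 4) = (r^2 + 8*r + 15)/(r^2 + r - 2)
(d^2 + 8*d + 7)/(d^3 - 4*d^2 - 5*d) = (d + 7)/(d*(d - 5))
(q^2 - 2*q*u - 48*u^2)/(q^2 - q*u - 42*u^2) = (q - 8*u)/(q - 7*u)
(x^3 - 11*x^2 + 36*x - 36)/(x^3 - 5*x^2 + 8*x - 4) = (x^2 - 9*x + 18)/(x^2 - 3*x + 2)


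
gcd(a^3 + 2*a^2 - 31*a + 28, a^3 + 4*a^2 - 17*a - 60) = a - 4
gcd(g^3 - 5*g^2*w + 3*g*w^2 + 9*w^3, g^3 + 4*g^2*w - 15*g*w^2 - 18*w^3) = -g^2 + 2*g*w + 3*w^2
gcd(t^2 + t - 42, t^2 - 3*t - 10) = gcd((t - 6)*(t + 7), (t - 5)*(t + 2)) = 1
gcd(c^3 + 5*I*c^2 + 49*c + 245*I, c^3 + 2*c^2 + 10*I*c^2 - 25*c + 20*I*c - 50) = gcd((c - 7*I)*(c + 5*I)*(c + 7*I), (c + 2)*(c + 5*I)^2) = c + 5*I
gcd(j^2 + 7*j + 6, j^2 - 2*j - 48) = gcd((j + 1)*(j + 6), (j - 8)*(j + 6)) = j + 6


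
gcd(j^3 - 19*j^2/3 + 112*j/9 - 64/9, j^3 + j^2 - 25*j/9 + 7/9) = j - 1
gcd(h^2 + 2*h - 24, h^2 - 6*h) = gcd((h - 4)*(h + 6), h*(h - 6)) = 1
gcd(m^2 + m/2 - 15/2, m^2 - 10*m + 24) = 1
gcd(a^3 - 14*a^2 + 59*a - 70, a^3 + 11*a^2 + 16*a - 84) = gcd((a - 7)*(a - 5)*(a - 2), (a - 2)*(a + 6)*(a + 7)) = a - 2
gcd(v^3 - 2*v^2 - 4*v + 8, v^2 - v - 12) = 1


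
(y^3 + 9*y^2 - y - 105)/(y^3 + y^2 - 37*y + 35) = (y^2 + 2*y - 15)/(y^2 - 6*y + 5)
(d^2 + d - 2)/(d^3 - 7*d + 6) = (d + 2)/(d^2 + d - 6)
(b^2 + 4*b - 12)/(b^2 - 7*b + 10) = (b + 6)/(b - 5)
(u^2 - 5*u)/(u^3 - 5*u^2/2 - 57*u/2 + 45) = 2*u*(u - 5)/(2*u^3 - 5*u^2 - 57*u + 90)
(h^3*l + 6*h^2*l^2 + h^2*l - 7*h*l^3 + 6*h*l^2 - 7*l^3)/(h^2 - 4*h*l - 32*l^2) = l*(-h^3 - 6*h^2*l - h^2 + 7*h*l^2 - 6*h*l + 7*l^2)/(-h^2 + 4*h*l + 32*l^2)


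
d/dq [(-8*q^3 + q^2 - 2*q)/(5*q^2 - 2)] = 2*(-20*q^4 + 29*q^2 - 2*q + 2)/(25*q^4 - 20*q^2 + 4)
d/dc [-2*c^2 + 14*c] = 14 - 4*c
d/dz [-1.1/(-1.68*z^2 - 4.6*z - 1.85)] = (-3.696*z - 5.06)/(1.68*z^2 + 4.6*z + 1.85)^2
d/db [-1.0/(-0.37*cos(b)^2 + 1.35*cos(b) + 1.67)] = (0.74*cos(b) - 1.35)*sin(b)/(-0.37*cos(b)^2 + 1.35*cos(b) + 1.67)^2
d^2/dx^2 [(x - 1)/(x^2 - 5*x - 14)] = 2*(3*(2 - x)*(-x^2 + 5*x + 14) - (x - 1)*(2*x - 5)^2)/(-x^2 + 5*x + 14)^3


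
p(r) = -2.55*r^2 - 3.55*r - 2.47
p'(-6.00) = 27.05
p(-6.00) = -72.97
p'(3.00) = -18.85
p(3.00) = -36.07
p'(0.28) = -4.98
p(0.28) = -3.66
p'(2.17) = -14.62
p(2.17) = -22.18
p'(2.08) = -14.16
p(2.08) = -20.89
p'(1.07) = -9.01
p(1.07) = -9.19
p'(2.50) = -16.30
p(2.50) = -27.28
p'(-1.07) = 1.91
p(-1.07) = -1.59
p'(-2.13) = 7.31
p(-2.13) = -6.48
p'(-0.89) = 0.99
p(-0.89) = -1.33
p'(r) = -5.1*r - 3.55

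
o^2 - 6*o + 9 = (o - 3)^2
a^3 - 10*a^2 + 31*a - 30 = (a - 5)*(a - 3)*(a - 2)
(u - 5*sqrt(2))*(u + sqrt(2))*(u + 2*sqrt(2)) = u^3 - 2*sqrt(2)*u^2 - 26*u - 20*sqrt(2)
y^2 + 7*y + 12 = (y + 3)*(y + 4)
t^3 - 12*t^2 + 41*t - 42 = (t - 7)*(t - 3)*(t - 2)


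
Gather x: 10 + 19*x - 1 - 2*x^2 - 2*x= -2*x^2 + 17*x + 9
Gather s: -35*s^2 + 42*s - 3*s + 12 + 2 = -35*s^2 + 39*s + 14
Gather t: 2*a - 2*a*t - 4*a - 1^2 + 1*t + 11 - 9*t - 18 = -2*a + t*(-2*a - 8) - 8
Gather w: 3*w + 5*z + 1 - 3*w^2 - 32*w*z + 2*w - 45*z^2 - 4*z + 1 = -3*w^2 + w*(5 - 32*z) - 45*z^2 + z + 2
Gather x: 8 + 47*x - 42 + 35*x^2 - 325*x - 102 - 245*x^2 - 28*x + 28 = -210*x^2 - 306*x - 108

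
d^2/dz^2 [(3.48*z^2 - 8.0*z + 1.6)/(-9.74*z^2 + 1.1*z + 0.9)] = (1443.31216*z^3 - 1093.76304*z^2 + 523.6224*z - 53.4008)/(924.010424*z^6 - 313.06308*z^5 - 220.78632*z^4 + 56.5246*z^3 + 20.4012*z^2 - 2.673*z - 0.729)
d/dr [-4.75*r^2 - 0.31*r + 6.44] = -9.5*r - 0.31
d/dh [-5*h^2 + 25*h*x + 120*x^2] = -10*h + 25*x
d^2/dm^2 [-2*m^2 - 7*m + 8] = -4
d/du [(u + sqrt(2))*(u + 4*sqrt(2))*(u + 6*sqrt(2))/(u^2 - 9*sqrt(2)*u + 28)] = (u^4 - 18*sqrt(2)*u^3 - 182*u^2 + 520*sqrt(2)*u + 2768)/(u^4 - 18*sqrt(2)*u^3 + 218*u^2 - 504*sqrt(2)*u + 784)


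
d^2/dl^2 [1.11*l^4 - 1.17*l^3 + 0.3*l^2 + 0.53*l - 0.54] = 13.32*l^2 - 7.02*l + 0.6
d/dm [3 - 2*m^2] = -4*m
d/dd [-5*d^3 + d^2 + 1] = d*(2 - 15*d)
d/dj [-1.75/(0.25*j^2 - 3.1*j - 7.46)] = (0.875*j - 5.425)/(-0.25*j^2 + 3.1*j + 7.46)^2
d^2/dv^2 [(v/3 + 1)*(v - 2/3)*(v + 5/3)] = 2*v + 8/3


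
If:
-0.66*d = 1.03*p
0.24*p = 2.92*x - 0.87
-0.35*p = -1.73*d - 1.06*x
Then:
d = -0.17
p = 0.11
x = 0.31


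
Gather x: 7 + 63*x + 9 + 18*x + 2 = 81*x + 18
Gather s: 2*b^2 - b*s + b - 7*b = 2*b^2 - b*s - 6*b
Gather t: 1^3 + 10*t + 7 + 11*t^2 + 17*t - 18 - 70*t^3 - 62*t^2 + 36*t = -70*t^3 - 51*t^2 + 63*t - 10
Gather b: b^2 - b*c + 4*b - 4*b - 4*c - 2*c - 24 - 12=b^2 - b*c - 6*c - 36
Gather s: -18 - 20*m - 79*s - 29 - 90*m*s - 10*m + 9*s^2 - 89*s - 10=-30*m + 9*s^2 + s*(-90*m - 168) - 57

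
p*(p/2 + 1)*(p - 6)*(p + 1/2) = p^4/2 - 7*p^3/4 - 7*p^2 - 3*p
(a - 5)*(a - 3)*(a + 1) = a^3 - 7*a^2 + 7*a + 15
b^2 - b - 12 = (b - 4)*(b + 3)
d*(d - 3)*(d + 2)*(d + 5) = d^4 + 4*d^3 - 11*d^2 - 30*d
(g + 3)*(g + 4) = g^2 + 7*g + 12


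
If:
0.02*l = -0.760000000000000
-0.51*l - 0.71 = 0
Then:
No Solution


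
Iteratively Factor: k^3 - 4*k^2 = (k)*(k^2 - 4*k) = k^2*(k - 4)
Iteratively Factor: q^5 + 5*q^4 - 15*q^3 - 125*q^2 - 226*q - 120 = (q - 5)*(q^4 + 10*q^3 + 35*q^2 + 50*q + 24) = (q - 5)*(q + 3)*(q^3 + 7*q^2 + 14*q + 8) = (q - 5)*(q + 3)*(q + 4)*(q^2 + 3*q + 2) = (q - 5)*(q + 1)*(q + 3)*(q + 4)*(q + 2)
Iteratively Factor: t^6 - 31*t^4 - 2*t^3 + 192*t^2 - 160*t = (t - 2)*(t^5 + 2*t^4 - 27*t^3 - 56*t^2 + 80*t) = (t - 2)*(t - 1)*(t^4 + 3*t^3 - 24*t^2 - 80*t) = t*(t - 2)*(t - 1)*(t^3 + 3*t^2 - 24*t - 80) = t*(t - 5)*(t - 2)*(t - 1)*(t^2 + 8*t + 16) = t*(t - 5)*(t - 2)*(t - 1)*(t + 4)*(t + 4)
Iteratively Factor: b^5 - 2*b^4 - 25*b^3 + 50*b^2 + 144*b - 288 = (b - 4)*(b^4 + 2*b^3 - 17*b^2 - 18*b + 72) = (b - 4)*(b - 3)*(b^3 + 5*b^2 - 2*b - 24) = (b - 4)*(b - 3)*(b - 2)*(b^2 + 7*b + 12) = (b - 4)*(b - 3)*(b - 2)*(b + 3)*(b + 4)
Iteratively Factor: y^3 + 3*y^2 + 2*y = (y)*(y^2 + 3*y + 2) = y*(y + 2)*(y + 1)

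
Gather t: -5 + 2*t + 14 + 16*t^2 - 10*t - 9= 16*t^2 - 8*t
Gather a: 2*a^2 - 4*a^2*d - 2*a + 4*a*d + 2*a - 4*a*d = a^2*(2 - 4*d)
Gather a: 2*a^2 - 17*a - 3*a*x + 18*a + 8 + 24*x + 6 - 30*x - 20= 2*a^2 + a*(1 - 3*x) - 6*x - 6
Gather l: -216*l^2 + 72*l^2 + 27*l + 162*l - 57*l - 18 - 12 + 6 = -144*l^2 + 132*l - 24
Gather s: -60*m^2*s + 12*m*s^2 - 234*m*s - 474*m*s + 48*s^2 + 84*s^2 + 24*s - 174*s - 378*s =s^2*(12*m + 132) + s*(-60*m^2 - 708*m - 528)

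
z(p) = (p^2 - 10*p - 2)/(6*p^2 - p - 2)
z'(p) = (1 - 12*p)*(p^2 - 10*p - 2)/(6*p^2 - p - 2)^2 + (2*p - 10)/(6*p^2 - p - 2)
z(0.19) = 1.96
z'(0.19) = 6.14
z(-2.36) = 0.80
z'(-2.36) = 0.26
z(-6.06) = 0.42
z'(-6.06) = 0.04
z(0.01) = 1.05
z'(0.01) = 4.51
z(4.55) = -0.23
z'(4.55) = 0.10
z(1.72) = -1.16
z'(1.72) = 1.15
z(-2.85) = 0.70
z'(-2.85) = 0.18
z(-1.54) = 1.15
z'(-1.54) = 0.67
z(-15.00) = 0.27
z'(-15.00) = 0.01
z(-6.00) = 0.43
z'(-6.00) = 0.04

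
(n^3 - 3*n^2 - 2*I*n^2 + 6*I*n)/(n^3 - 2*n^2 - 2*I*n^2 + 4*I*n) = (n - 3)/(n - 2)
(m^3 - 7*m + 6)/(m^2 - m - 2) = (m^2 + 2*m - 3)/(m + 1)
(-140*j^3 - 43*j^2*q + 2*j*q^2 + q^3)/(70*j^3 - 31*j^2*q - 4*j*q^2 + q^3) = (4*j + q)/(-2*j + q)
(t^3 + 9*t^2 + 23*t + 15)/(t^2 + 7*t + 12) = (t^2 + 6*t + 5)/(t + 4)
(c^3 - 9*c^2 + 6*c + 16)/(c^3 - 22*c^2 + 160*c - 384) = (c^2 - c - 2)/(c^2 - 14*c + 48)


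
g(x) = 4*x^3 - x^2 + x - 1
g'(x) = 12*x^2 - 2*x + 1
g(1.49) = 11.50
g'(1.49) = 24.66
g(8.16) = 2113.93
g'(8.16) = 783.71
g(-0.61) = -2.89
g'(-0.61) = 6.69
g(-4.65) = -429.45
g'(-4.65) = 269.77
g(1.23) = 6.16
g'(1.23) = 16.69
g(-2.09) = -43.98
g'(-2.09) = 57.60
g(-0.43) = -1.93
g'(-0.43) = 4.08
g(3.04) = 105.18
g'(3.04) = 105.82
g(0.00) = -1.00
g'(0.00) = 1.00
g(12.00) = 6779.00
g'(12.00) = 1705.00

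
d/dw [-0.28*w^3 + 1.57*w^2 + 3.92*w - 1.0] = -0.84*w^2 + 3.14*w + 3.92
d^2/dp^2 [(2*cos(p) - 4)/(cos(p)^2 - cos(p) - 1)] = 2*(9*sin(p)^4*cos(p) - 7*sin(p)^4 + 13*sin(p)^2 - 8*cos(p) + 9*cos(3*p)/2 - cos(5*p)/2 + 4)/(sin(p)^2 + cos(p))^3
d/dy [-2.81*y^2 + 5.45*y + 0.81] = 5.45 - 5.62*y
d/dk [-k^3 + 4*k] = 4 - 3*k^2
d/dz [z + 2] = 1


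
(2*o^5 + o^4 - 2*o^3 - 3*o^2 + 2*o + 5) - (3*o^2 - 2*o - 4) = 2*o^5 + o^4 - 2*o^3 - 6*o^2 + 4*o + 9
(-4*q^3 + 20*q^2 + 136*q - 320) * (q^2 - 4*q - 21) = -4*q^5 + 36*q^4 + 140*q^3 - 1284*q^2 - 1576*q + 6720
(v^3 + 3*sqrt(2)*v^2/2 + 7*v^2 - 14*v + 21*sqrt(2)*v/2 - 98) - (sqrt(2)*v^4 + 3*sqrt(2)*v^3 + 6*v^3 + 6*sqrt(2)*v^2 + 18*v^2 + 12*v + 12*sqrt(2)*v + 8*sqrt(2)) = -sqrt(2)*v^4 - 5*v^3 - 3*sqrt(2)*v^3 - 11*v^2 - 9*sqrt(2)*v^2/2 - 26*v - 3*sqrt(2)*v/2 - 98 - 8*sqrt(2)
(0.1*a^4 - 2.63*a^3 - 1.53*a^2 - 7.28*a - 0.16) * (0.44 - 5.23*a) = -0.523*a^5 + 13.7989*a^4 + 6.8447*a^3 + 37.4012*a^2 - 2.3664*a - 0.0704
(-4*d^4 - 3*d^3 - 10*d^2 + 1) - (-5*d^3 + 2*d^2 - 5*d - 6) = -4*d^4 + 2*d^3 - 12*d^2 + 5*d + 7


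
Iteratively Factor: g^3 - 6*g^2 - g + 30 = (g - 3)*(g^2 - 3*g - 10) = (g - 3)*(g + 2)*(g - 5)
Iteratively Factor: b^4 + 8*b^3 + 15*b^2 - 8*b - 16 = (b + 1)*(b^3 + 7*b^2 + 8*b - 16) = (b + 1)*(b + 4)*(b^2 + 3*b - 4) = (b - 1)*(b + 1)*(b + 4)*(b + 4)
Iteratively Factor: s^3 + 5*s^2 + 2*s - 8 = (s + 2)*(s^2 + 3*s - 4) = (s - 1)*(s + 2)*(s + 4)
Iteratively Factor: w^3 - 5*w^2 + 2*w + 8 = (w - 2)*(w^2 - 3*w - 4) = (w - 4)*(w - 2)*(w + 1)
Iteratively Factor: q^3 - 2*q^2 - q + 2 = (q + 1)*(q^2 - 3*q + 2) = (q - 2)*(q + 1)*(q - 1)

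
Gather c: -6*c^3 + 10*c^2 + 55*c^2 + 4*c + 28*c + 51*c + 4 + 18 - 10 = -6*c^3 + 65*c^2 + 83*c + 12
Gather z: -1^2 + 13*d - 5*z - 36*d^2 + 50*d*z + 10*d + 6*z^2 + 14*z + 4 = -36*d^2 + 23*d + 6*z^2 + z*(50*d + 9) + 3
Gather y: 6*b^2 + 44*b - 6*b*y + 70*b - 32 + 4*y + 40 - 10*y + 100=6*b^2 + 114*b + y*(-6*b - 6) + 108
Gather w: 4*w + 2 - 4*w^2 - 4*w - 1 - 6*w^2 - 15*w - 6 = -10*w^2 - 15*w - 5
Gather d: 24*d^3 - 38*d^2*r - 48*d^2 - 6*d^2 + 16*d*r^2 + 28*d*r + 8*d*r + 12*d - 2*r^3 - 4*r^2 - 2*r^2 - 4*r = 24*d^3 + d^2*(-38*r - 54) + d*(16*r^2 + 36*r + 12) - 2*r^3 - 6*r^2 - 4*r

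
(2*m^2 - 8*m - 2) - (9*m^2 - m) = -7*m^2 - 7*m - 2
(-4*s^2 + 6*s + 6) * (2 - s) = 4*s^3 - 14*s^2 + 6*s + 12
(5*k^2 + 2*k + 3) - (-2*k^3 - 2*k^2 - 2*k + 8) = 2*k^3 + 7*k^2 + 4*k - 5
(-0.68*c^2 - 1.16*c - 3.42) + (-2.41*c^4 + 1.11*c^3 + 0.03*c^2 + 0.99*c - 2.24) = -2.41*c^4 + 1.11*c^3 - 0.65*c^2 - 0.17*c - 5.66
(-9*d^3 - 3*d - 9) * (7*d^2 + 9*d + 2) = -63*d^5 - 81*d^4 - 39*d^3 - 90*d^2 - 87*d - 18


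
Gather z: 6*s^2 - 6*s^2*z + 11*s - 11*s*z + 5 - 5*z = 6*s^2 + 11*s + z*(-6*s^2 - 11*s - 5) + 5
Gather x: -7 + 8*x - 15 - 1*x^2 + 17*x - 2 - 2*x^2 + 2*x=-3*x^2 + 27*x - 24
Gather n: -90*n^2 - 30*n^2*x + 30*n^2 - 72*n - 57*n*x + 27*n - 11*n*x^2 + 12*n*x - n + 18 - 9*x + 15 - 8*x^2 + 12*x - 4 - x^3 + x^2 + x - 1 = n^2*(-30*x - 60) + n*(-11*x^2 - 45*x - 46) - x^3 - 7*x^2 + 4*x + 28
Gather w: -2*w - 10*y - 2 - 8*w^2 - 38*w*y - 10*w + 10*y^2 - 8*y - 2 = -8*w^2 + w*(-38*y - 12) + 10*y^2 - 18*y - 4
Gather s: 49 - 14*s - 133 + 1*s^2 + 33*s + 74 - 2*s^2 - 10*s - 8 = -s^2 + 9*s - 18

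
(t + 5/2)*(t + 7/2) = t^2 + 6*t + 35/4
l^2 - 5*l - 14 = (l - 7)*(l + 2)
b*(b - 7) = b^2 - 7*b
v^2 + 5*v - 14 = (v - 2)*(v + 7)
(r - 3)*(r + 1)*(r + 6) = r^3 + 4*r^2 - 15*r - 18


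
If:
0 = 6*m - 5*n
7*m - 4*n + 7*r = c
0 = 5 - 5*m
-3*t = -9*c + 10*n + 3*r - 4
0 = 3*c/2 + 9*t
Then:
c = 494/635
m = 1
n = 6/5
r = -129/635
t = -247/1905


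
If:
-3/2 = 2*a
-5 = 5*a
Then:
No Solution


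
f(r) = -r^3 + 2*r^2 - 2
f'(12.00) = -384.00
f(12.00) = -1442.00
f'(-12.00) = -480.00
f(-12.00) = 2014.00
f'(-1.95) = -19.21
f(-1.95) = 13.02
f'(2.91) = -13.76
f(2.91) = -9.71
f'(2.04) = -4.32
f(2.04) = -2.17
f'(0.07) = 0.27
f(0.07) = -1.99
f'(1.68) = -1.75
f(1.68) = -1.10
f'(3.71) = -26.45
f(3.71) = -25.54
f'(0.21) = 0.71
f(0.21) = -1.92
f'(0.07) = 0.27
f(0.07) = -1.99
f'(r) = -3*r^2 + 4*r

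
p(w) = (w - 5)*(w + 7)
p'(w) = 2*w + 2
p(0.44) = -33.93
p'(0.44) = 2.88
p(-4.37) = -24.64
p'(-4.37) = -6.74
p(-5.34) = -17.16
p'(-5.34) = -8.68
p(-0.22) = -35.39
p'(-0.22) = 1.56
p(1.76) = -28.38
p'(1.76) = 5.52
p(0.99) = -32.04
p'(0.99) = 3.98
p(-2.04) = -34.92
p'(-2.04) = -2.08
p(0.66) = -33.24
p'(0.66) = 3.32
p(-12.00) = 85.00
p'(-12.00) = -22.00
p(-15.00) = 160.00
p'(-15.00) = -28.00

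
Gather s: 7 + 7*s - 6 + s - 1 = 8*s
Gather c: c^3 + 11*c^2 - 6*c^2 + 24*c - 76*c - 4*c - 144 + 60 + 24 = c^3 + 5*c^2 - 56*c - 60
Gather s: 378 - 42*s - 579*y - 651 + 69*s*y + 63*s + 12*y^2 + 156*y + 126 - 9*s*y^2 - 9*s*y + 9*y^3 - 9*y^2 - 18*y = s*(-9*y^2 + 60*y + 21) + 9*y^3 + 3*y^2 - 441*y - 147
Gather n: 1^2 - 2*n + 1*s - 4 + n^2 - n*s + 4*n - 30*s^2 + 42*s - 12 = n^2 + n*(2 - s) - 30*s^2 + 43*s - 15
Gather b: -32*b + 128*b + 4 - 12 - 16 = 96*b - 24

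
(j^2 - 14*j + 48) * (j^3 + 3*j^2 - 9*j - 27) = j^5 - 11*j^4 - 3*j^3 + 243*j^2 - 54*j - 1296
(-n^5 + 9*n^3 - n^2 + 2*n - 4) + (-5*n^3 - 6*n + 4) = -n^5 + 4*n^3 - n^2 - 4*n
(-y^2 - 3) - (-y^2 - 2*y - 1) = 2*y - 2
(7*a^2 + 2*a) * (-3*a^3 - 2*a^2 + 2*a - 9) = -21*a^5 - 20*a^4 + 10*a^3 - 59*a^2 - 18*a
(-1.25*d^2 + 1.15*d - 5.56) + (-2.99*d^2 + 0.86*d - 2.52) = -4.24*d^2 + 2.01*d - 8.08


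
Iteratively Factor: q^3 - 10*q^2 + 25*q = (q - 5)*(q^2 - 5*q) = q*(q - 5)*(q - 5)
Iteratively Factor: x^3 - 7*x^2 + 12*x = (x)*(x^2 - 7*x + 12) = x*(x - 3)*(x - 4)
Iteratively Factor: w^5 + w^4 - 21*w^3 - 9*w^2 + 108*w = (w - 3)*(w^4 + 4*w^3 - 9*w^2 - 36*w) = (w - 3)*(w + 4)*(w^3 - 9*w) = (w - 3)*(w + 3)*(w + 4)*(w^2 - 3*w) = (w - 3)^2*(w + 3)*(w + 4)*(w)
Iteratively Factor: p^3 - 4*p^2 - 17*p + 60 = (p - 5)*(p^2 + p - 12) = (p - 5)*(p - 3)*(p + 4)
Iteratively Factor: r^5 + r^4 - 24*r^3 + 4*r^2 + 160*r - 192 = (r - 2)*(r^4 + 3*r^3 - 18*r^2 - 32*r + 96) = (r - 2)*(r + 4)*(r^3 - r^2 - 14*r + 24) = (r - 2)^2*(r + 4)*(r^2 + r - 12) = (r - 2)^2*(r + 4)^2*(r - 3)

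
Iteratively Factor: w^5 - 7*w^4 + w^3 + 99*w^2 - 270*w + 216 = (w - 3)*(w^4 - 4*w^3 - 11*w^2 + 66*w - 72) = (w - 3)^2*(w^3 - w^2 - 14*w + 24) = (w - 3)^3*(w^2 + 2*w - 8) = (w - 3)^3*(w - 2)*(w + 4)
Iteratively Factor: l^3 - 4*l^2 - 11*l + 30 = (l - 2)*(l^2 - 2*l - 15) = (l - 2)*(l + 3)*(l - 5)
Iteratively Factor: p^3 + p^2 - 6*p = (p + 3)*(p^2 - 2*p) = p*(p + 3)*(p - 2)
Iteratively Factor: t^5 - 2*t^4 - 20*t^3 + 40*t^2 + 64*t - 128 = (t - 4)*(t^4 + 2*t^3 - 12*t^2 - 8*t + 32) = (t - 4)*(t - 2)*(t^3 + 4*t^2 - 4*t - 16) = (t - 4)*(t - 2)*(t + 4)*(t^2 - 4) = (t - 4)*(t - 2)^2*(t + 4)*(t + 2)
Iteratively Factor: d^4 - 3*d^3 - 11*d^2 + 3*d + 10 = (d - 5)*(d^3 + 2*d^2 - d - 2) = (d - 5)*(d + 2)*(d^2 - 1) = (d - 5)*(d - 1)*(d + 2)*(d + 1)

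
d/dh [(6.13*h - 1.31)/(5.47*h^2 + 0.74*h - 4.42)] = (-33.5311*h^2 + 14.3314*h - 26.1252)/(29.9209*h^4 + 8.0956*h^3 - 47.8072*h^2 - 6.5416*h + 19.5364)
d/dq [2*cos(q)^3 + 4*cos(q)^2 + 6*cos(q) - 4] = 2*(3*sin(q)^2 - 4*cos(q) - 6)*sin(q)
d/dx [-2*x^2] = -4*x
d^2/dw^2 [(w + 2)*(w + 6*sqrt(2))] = 2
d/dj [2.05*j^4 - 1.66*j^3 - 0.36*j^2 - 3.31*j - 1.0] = 8.2*j^3 - 4.98*j^2 - 0.72*j - 3.31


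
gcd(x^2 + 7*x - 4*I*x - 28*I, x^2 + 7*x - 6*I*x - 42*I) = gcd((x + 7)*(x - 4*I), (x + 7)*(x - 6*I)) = x + 7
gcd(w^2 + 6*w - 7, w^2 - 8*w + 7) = w - 1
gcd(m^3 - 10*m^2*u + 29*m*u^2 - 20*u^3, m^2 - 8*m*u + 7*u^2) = -m + u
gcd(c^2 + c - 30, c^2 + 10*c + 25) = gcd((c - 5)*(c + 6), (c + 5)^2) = 1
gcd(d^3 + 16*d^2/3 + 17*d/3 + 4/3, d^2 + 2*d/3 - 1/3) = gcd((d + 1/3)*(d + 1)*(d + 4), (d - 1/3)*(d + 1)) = d + 1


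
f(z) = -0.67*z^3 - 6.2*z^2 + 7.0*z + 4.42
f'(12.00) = -431.24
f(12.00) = -1962.14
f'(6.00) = -139.76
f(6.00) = -321.50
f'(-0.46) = 12.28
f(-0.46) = -0.05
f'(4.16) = -79.37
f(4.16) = -121.99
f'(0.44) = 1.15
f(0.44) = 6.24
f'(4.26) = -82.30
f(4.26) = -130.07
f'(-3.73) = 25.29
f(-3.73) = -73.18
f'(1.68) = -19.51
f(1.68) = -4.50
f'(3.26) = -54.79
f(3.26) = -61.86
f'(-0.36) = 11.20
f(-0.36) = 1.13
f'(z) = -2.01*z^2 - 12.4*z + 7.0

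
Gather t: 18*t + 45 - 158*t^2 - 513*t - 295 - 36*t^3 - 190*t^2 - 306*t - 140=-36*t^3 - 348*t^2 - 801*t - 390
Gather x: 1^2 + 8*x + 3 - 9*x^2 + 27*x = -9*x^2 + 35*x + 4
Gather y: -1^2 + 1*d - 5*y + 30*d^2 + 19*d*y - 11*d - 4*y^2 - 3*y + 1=30*d^2 - 10*d - 4*y^2 + y*(19*d - 8)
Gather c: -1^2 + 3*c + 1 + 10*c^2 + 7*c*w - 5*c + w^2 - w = 10*c^2 + c*(7*w - 2) + w^2 - w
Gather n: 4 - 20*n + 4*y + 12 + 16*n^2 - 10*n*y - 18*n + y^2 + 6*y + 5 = 16*n^2 + n*(-10*y - 38) + y^2 + 10*y + 21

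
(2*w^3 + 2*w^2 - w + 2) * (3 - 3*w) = -6*w^4 + 9*w^2 - 9*w + 6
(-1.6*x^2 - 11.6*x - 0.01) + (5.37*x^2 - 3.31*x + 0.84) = 3.77*x^2 - 14.91*x + 0.83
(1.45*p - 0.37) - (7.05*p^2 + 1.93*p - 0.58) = -7.05*p^2 - 0.48*p + 0.21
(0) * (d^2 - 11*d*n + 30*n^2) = 0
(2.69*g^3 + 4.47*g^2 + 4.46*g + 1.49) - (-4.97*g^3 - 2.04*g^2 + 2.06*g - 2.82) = 7.66*g^3 + 6.51*g^2 + 2.4*g + 4.31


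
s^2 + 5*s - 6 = (s - 1)*(s + 6)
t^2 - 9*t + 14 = (t - 7)*(t - 2)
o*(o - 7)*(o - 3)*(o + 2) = o^4 - 8*o^3 + o^2 + 42*o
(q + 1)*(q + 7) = q^2 + 8*q + 7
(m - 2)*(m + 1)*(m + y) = m^3 + m^2*y - m^2 - m*y - 2*m - 2*y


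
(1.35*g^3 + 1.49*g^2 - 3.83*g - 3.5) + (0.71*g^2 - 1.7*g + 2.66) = 1.35*g^3 + 2.2*g^2 - 5.53*g - 0.84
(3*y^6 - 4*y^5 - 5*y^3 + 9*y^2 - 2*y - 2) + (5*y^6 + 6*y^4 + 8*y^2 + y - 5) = 8*y^6 - 4*y^5 + 6*y^4 - 5*y^3 + 17*y^2 - y - 7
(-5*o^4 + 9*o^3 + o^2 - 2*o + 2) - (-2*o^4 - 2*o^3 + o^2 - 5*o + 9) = -3*o^4 + 11*o^3 + 3*o - 7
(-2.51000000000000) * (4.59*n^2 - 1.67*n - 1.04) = -11.5209*n^2 + 4.1917*n + 2.6104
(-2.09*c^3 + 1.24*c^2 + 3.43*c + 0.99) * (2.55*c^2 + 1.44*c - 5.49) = -5.3295*c^5 + 0.1524*c^4 + 22.0062*c^3 + 0.6561*c^2 - 17.4051*c - 5.4351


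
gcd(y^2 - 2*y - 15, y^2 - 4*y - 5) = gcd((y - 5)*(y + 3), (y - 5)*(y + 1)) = y - 5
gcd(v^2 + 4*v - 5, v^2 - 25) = v + 5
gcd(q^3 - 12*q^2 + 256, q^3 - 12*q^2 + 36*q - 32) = q - 8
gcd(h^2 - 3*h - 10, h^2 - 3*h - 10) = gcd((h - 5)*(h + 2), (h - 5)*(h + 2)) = h^2 - 3*h - 10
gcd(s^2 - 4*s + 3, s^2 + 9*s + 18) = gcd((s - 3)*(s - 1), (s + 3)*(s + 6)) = 1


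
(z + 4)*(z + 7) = z^2 + 11*z + 28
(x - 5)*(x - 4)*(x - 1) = x^3 - 10*x^2 + 29*x - 20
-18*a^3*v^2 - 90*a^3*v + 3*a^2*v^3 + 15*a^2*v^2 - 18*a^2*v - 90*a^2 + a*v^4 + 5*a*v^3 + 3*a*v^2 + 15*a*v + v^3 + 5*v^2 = (-3*a + v)*(6*a + v)*(v + 5)*(a*v + 1)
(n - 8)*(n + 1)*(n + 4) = n^3 - 3*n^2 - 36*n - 32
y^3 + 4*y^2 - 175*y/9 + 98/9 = (y - 7/3)*(y - 2/3)*(y + 7)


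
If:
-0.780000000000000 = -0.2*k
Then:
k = 3.90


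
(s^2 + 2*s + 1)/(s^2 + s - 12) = (s^2 + 2*s + 1)/(s^2 + s - 12)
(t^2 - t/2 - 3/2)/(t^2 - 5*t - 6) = (t - 3/2)/(t - 6)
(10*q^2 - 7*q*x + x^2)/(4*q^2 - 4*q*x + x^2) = (-5*q + x)/(-2*q + x)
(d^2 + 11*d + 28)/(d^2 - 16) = (d + 7)/(d - 4)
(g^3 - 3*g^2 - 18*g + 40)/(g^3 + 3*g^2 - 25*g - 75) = (g^2 + 2*g - 8)/(g^2 + 8*g + 15)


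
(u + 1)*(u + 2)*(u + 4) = u^3 + 7*u^2 + 14*u + 8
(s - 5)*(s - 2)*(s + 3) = s^3 - 4*s^2 - 11*s + 30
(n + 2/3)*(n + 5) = n^2 + 17*n/3 + 10/3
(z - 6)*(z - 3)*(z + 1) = z^3 - 8*z^2 + 9*z + 18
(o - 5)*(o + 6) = o^2 + o - 30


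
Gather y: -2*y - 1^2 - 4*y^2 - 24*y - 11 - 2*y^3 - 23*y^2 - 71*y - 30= -2*y^3 - 27*y^2 - 97*y - 42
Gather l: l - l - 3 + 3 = 0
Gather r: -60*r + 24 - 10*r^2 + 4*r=-10*r^2 - 56*r + 24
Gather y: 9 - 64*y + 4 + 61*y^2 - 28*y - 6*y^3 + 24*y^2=-6*y^3 + 85*y^2 - 92*y + 13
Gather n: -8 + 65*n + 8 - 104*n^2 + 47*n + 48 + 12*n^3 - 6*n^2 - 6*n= 12*n^3 - 110*n^2 + 106*n + 48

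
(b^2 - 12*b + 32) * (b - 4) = b^3 - 16*b^2 + 80*b - 128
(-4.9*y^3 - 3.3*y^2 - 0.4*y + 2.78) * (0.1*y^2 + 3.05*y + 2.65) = -0.49*y^5 - 15.275*y^4 - 23.09*y^3 - 9.687*y^2 + 7.419*y + 7.367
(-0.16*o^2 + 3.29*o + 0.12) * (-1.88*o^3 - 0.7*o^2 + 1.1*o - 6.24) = 0.3008*o^5 - 6.0732*o^4 - 2.7046*o^3 + 4.5334*o^2 - 20.3976*o - 0.7488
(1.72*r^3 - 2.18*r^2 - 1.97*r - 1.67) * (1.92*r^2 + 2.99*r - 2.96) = 3.3024*r^5 + 0.9572*r^4 - 15.3918*r^3 - 2.6439*r^2 + 0.837899999999999*r + 4.9432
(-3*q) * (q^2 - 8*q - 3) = -3*q^3 + 24*q^2 + 9*q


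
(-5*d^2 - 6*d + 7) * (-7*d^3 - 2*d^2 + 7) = 35*d^5 + 52*d^4 - 37*d^3 - 49*d^2 - 42*d + 49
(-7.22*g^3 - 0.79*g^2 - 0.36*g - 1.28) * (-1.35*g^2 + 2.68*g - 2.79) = 9.747*g^5 - 18.2831*g^4 + 18.5126*g^3 + 2.9673*g^2 - 2.426*g + 3.5712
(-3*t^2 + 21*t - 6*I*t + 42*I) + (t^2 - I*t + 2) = -2*t^2 + 21*t - 7*I*t + 2 + 42*I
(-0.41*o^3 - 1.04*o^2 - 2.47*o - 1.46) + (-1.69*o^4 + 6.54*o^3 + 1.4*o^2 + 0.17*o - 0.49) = -1.69*o^4 + 6.13*o^3 + 0.36*o^2 - 2.3*o - 1.95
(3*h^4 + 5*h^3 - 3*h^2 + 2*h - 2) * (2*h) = 6*h^5 + 10*h^4 - 6*h^3 + 4*h^2 - 4*h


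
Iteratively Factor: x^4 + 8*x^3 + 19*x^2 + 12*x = (x + 1)*(x^3 + 7*x^2 + 12*x) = x*(x + 1)*(x^2 + 7*x + 12) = x*(x + 1)*(x + 3)*(x + 4)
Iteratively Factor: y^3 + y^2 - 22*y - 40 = (y + 4)*(y^2 - 3*y - 10) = (y + 2)*(y + 4)*(y - 5)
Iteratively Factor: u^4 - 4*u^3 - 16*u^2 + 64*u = (u)*(u^3 - 4*u^2 - 16*u + 64) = u*(u + 4)*(u^2 - 8*u + 16) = u*(u - 4)*(u + 4)*(u - 4)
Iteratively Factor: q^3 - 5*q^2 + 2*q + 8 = (q - 2)*(q^2 - 3*q - 4) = (q - 2)*(q + 1)*(q - 4)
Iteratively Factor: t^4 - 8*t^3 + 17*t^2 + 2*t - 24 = (t - 2)*(t^3 - 6*t^2 + 5*t + 12) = (t - 3)*(t - 2)*(t^2 - 3*t - 4) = (t - 3)*(t - 2)*(t + 1)*(t - 4)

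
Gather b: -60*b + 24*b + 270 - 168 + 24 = 126 - 36*b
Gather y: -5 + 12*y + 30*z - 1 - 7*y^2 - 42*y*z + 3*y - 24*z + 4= -7*y^2 + y*(15 - 42*z) + 6*z - 2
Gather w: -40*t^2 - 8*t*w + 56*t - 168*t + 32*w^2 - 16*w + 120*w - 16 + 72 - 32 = -40*t^2 - 112*t + 32*w^2 + w*(104 - 8*t) + 24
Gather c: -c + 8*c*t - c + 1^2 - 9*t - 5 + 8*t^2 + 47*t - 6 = c*(8*t - 2) + 8*t^2 + 38*t - 10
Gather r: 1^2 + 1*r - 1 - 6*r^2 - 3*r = -6*r^2 - 2*r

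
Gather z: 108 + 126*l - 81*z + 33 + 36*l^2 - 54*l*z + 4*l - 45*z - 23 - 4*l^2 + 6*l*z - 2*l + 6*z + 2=32*l^2 + 128*l + z*(-48*l - 120) + 120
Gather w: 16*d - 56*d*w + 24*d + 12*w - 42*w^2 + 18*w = 40*d - 42*w^2 + w*(30 - 56*d)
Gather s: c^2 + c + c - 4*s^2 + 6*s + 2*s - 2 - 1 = c^2 + 2*c - 4*s^2 + 8*s - 3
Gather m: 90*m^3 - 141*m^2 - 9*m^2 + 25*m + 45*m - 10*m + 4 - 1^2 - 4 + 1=90*m^3 - 150*m^2 + 60*m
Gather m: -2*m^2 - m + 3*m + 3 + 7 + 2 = -2*m^2 + 2*m + 12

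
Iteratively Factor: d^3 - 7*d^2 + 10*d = (d - 2)*(d^2 - 5*d) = (d - 5)*(d - 2)*(d)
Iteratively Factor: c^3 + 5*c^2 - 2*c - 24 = (c + 4)*(c^2 + c - 6) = (c - 2)*(c + 4)*(c + 3)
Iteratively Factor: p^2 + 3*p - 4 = (p + 4)*(p - 1)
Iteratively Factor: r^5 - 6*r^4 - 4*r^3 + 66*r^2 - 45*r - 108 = (r - 3)*(r^4 - 3*r^3 - 13*r^2 + 27*r + 36) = (r - 4)*(r - 3)*(r^3 + r^2 - 9*r - 9) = (r - 4)*(r - 3)^2*(r^2 + 4*r + 3) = (r - 4)*(r - 3)^2*(r + 1)*(r + 3)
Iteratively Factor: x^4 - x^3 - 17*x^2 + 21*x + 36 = (x + 4)*(x^3 - 5*x^2 + 3*x + 9) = (x - 3)*(x + 4)*(x^2 - 2*x - 3) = (x - 3)*(x + 1)*(x + 4)*(x - 3)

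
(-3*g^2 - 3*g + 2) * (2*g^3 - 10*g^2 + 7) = -6*g^5 + 24*g^4 + 34*g^3 - 41*g^2 - 21*g + 14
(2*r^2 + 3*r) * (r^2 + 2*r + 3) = 2*r^4 + 7*r^3 + 12*r^2 + 9*r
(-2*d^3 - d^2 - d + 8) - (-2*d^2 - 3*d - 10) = -2*d^3 + d^2 + 2*d + 18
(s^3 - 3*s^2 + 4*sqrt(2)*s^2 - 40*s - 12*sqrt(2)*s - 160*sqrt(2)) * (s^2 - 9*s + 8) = s^5 - 12*s^4 + 4*sqrt(2)*s^4 - 48*sqrt(2)*s^3 - 5*s^3 - 20*sqrt(2)*s^2 + 336*s^2 - 320*s + 1344*sqrt(2)*s - 1280*sqrt(2)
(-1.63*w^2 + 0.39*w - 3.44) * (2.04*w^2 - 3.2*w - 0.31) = -3.3252*w^4 + 6.0116*w^3 - 7.7603*w^2 + 10.8871*w + 1.0664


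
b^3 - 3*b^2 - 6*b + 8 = (b - 4)*(b - 1)*(b + 2)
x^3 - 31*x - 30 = (x - 6)*(x + 1)*(x + 5)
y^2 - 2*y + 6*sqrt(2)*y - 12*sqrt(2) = (y - 2)*(y + 6*sqrt(2))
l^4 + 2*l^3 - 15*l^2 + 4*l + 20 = (l - 2)^2*(l + 1)*(l + 5)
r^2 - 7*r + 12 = (r - 4)*(r - 3)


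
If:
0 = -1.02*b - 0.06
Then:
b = -0.06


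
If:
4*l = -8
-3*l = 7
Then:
No Solution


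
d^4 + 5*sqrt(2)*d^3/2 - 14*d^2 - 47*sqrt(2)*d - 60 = (d - 3*sqrt(2))*(d + sqrt(2))*(d + 2*sqrt(2))*(d + 5*sqrt(2)/2)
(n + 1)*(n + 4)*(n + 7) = n^3 + 12*n^2 + 39*n + 28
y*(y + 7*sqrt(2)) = y^2 + 7*sqrt(2)*y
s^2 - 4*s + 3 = (s - 3)*(s - 1)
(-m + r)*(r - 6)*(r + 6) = -m*r^2 + 36*m + r^3 - 36*r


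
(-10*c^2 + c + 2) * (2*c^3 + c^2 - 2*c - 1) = -20*c^5 - 8*c^4 + 25*c^3 + 10*c^2 - 5*c - 2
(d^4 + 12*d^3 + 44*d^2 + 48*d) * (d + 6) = d^5 + 18*d^4 + 116*d^3 + 312*d^2 + 288*d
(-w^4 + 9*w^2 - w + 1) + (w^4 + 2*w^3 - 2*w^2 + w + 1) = 2*w^3 + 7*w^2 + 2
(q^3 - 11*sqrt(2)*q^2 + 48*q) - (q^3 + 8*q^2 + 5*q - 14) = -11*sqrt(2)*q^2 - 8*q^2 + 43*q + 14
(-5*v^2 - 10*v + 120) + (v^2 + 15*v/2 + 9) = -4*v^2 - 5*v/2 + 129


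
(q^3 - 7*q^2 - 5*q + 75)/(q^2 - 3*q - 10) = (q^2 - 2*q - 15)/(q + 2)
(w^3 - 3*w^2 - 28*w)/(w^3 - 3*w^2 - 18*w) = (-w^2 + 3*w + 28)/(-w^2 + 3*w + 18)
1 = 1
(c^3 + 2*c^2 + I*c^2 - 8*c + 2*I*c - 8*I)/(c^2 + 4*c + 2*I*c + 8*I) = (c^2 + c*(-2 + I) - 2*I)/(c + 2*I)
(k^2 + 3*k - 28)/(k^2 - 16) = (k + 7)/(k + 4)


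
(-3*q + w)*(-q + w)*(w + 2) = 3*q^2*w + 6*q^2 - 4*q*w^2 - 8*q*w + w^3 + 2*w^2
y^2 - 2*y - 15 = (y - 5)*(y + 3)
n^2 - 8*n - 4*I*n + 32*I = (n - 8)*(n - 4*I)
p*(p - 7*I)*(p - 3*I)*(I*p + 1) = I*p^4 + 11*p^3 - 31*I*p^2 - 21*p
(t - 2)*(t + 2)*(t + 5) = t^3 + 5*t^2 - 4*t - 20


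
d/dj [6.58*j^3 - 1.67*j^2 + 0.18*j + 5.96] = 19.74*j^2 - 3.34*j + 0.18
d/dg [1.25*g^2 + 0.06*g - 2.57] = 2.5*g + 0.06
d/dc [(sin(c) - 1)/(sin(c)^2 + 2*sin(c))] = (-cos(c) + 2/tan(c) + 2*cos(c)/sin(c)^2)/(sin(c) + 2)^2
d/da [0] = 0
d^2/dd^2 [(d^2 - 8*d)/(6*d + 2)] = 25/(27*d^3 + 27*d^2 + 9*d + 1)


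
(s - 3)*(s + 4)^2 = s^3 + 5*s^2 - 8*s - 48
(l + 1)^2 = l^2 + 2*l + 1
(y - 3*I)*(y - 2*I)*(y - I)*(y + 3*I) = y^4 - 3*I*y^3 + 7*y^2 - 27*I*y - 18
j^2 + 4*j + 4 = (j + 2)^2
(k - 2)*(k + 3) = k^2 + k - 6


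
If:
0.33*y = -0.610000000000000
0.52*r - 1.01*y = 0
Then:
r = -3.59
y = -1.85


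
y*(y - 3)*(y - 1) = y^3 - 4*y^2 + 3*y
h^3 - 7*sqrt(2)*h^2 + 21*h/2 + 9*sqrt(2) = (h - 6*sqrt(2))*(h - 3*sqrt(2)/2)*(h + sqrt(2)/2)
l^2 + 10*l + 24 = (l + 4)*(l + 6)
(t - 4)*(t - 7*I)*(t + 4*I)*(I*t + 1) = I*t^4 + 4*t^3 - 4*I*t^3 - 16*t^2 + 25*I*t^2 + 28*t - 100*I*t - 112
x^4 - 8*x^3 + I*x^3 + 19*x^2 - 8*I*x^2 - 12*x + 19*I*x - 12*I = (x - 4)*(x - 3)*(x - 1)*(x + I)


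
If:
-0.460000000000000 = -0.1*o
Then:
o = 4.60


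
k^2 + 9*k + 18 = (k + 3)*(k + 6)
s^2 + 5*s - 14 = (s - 2)*(s + 7)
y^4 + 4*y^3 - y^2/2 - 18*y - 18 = (y + 2)^2*(y - 3*sqrt(2)/2)*(y + 3*sqrt(2)/2)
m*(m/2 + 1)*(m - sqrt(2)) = m^3/2 - sqrt(2)*m^2/2 + m^2 - sqrt(2)*m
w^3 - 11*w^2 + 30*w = w*(w - 6)*(w - 5)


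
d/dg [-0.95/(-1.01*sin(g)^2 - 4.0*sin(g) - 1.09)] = -(1.919*sin(g) + 3.8)*cos(g)/(1.01*sin(g)^2 + 4.0*sin(g) + 1.09)^2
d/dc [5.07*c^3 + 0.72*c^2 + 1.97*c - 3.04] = 15.21*c^2 + 1.44*c + 1.97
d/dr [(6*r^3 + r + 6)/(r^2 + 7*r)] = (6*r^4 + 84*r^3 - r^2 - 12*r - 42)/(r^2*(r^2 + 14*r + 49))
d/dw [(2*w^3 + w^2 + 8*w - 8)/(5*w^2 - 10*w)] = 2*(w^4 - 4*w^3 - 5*w^2 + 8*w - 8)/(5*w^2*(w^2 - 4*w + 4))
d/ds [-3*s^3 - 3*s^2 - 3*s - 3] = -9*s^2 - 6*s - 3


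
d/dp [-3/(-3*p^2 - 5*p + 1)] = 3*(-6*p - 5)/(3*p^2 + 5*p - 1)^2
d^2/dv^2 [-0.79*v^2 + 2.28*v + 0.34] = -1.58000000000000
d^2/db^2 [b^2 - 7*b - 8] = 2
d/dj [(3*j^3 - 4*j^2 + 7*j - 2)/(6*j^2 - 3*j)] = 2*(3*j^4 - 3*j^3 - 5*j^2 + 4*j - 1)/(3*j^2*(4*j^2 - 4*j + 1))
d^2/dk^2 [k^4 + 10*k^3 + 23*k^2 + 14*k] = 12*k^2 + 60*k + 46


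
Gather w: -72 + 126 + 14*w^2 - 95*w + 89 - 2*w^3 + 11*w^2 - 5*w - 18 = -2*w^3 + 25*w^2 - 100*w + 125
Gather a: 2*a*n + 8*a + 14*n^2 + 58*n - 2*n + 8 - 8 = a*(2*n + 8) + 14*n^2 + 56*n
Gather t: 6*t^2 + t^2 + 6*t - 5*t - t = 7*t^2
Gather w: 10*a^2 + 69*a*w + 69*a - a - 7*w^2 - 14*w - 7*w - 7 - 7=10*a^2 + 68*a - 7*w^2 + w*(69*a - 21) - 14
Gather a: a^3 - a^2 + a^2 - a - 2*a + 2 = a^3 - 3*a + 2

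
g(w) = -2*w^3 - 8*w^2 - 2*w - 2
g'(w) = -6*w^2 - 16*w - 2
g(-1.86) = -13.09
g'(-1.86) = 7.00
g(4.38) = -332.29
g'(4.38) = -187.19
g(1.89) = -47.86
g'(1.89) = -53.67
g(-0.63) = -3.42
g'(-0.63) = 5.70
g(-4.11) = 9.94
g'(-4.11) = -37.59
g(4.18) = -296.21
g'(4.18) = -173.71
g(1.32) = -23.18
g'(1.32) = -33.57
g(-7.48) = 402.37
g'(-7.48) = -218.02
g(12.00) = -4634.00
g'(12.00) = -1058.00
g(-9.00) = 826.00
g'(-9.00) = -344.00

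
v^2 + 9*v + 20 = (v + 4)*(v + 5)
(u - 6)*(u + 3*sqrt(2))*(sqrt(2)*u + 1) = sqrt(2)*u^3 - 6*sqrt(2)*u^2 + 7*u^2 - 42*u + 3*sqrt(2)*u - 18*sqrt(2)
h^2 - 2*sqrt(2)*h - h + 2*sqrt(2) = (h - 1)*(h - 2*sqrt(2))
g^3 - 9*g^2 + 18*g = g*(g - 6)*(g - 3)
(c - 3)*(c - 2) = c^2 - 5*c + 6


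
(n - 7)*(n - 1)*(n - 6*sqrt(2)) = n^3 - 6*sqrt(2)*n^2 - 8*n^2 + 7*n + 48*sqrt(2)*n - 42*sqrt(2)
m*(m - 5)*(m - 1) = m^3 - 6*m^2 + 5*m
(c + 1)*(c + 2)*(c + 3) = c^3 + 6*c^2 + 11*c + 6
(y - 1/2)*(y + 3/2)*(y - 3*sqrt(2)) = y^3 - 3*sqrt(2)*y^2 + y^2 - 3*sqrt(2)*y - 3*y/4 + 9*sqrt(2)/4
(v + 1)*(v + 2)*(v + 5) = v^3 + 8*v^2 + 17*v + 10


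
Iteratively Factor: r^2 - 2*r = (r)*(r - 2)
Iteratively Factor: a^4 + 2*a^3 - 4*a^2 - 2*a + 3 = (a + 1)*(a^3 + a^2 - 5*a + 3) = (a + 1)*(a + 3)*(a^2 - 2*a + 1) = (a - 1)*(a + 1)*(a + 3)*(a - 1)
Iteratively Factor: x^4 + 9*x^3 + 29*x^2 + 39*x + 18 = (x + 3)*(x^3 + 6*x^2 + 11*x + 6) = (x + 3)^2*(x^2 + 3*x + 2) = (x + 2)*(x + 3)^2*(x + 1)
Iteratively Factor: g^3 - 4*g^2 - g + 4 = (g - 4)*(g^2 - 1) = (g - 4)*(g + 1)*(g - 1)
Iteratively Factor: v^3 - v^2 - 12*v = (v)*(v^2 - v - 12) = v*(v + 3)*(v - 4)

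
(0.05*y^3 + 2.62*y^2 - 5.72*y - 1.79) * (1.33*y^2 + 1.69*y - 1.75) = 0.0665*y^5 + 3.5691*y^4 - 3.2673*y^3 - 16.6325*y^2 + 6.9849*y + 3.1325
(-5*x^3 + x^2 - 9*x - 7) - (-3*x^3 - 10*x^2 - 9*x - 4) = -2*x^3 + 11*x^2 - 3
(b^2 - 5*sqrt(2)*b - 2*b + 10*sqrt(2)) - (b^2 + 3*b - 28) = -5*sqrt(2)*b - 5*b + 10*sqrt(2) + 28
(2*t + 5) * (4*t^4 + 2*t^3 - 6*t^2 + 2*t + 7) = 8*t^5 + 24*t^4 - 2*t^3 - 26*t^2 + 24*t + 35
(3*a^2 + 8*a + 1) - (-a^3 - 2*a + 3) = a^3 + 3*a^2 + 10*a - 2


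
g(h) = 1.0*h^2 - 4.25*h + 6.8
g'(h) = 2.0*h - 4.25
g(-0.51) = 9.23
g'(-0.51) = -5.27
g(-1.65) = 16.54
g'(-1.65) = -7.55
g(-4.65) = 48.18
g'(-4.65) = -13.55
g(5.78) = 15.64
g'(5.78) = 7.31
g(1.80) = 2.39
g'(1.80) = -0.65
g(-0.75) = 10.55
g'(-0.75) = -5.75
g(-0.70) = 10.26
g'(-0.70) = -5.65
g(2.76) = 2.69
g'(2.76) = 1.27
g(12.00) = 99.80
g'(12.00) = 19.75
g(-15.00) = 295.55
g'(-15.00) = -34.25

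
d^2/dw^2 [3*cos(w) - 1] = -3*cos(w)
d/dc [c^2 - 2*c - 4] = 2*c - 2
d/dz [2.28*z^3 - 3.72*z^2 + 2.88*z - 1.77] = 6.84*z^2 - 7.44*z + 2.88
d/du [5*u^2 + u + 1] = 10*u + 1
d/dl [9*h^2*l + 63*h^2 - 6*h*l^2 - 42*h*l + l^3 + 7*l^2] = 9*h^2 - 12*h*l - 42*h + 3*l^2 + 14*l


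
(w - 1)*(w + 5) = w^2 + 4*w - 5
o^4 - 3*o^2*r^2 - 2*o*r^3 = o*(o - 2*r)*(o + r)^2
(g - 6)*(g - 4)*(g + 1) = g^3 - 9*g^2 + 14*g + 24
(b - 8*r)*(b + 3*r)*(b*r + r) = b^3*r - 5*b^2*r^2 + b^2*r - 24*b*r^3 - 5*b*r^2 - 24*r^3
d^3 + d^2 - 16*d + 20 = (d - 2)^2*(d + 5)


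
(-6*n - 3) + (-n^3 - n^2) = -n^3 - n^2 - 6*n - 3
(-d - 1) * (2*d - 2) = 2 - 2*d^2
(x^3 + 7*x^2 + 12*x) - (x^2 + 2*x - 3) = x^3 + 6*x^2 + 10*x + 3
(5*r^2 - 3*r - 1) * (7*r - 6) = 35*r^3 - 51*r^2 + 11*r + 6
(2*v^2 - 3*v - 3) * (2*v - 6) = 4*v^3 - 18*v^2 + 12*v + 18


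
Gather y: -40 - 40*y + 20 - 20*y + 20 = -60*y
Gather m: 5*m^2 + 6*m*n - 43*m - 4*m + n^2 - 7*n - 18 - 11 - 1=5*m^2 + m*(6*n - 47) + n^2 - 7*n - 30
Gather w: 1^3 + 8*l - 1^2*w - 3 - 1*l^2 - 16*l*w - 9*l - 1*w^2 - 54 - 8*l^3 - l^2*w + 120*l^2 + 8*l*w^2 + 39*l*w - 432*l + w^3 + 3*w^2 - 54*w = -8*l^3 + 119*l^2 - 433*l + w^3 + w^2*(8*l + 2) + w*(-l^2 + 23*l - 55) - 56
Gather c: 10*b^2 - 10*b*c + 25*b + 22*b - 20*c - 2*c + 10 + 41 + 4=10*b^2 + 47*b + c*(-10*b - 22) + 55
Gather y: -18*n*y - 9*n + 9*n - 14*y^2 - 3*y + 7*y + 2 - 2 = -14*y^2 + y*(4 - 18*n)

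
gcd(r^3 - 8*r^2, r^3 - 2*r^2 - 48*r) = r^2 - 8*r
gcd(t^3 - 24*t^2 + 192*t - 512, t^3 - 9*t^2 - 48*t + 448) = t^2 - 16*t + 64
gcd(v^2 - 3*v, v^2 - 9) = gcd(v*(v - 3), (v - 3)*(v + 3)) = v - 3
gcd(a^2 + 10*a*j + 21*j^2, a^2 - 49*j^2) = a + 7*j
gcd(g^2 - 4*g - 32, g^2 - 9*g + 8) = g - 8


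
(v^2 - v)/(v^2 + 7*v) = (v - 1)/(v + 7)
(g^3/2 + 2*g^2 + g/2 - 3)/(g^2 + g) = (g^3 + 4*g^2 + g - 6)/(2*g*(g + 1))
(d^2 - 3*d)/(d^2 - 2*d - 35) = d*(3 - d)/(-d^2 + 2*d + 35)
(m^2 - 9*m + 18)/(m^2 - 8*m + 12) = (m - 3)/(m - 2)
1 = 1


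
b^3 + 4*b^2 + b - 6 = (b - 1)*(b + 2)*(b + 3)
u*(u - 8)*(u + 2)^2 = u^4 - 4*u^3 - 28*u^2 - 32*u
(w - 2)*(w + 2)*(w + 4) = w^3 + 4*w^2 - 4*w - 16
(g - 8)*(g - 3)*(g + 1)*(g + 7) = g^4 - 3*g^3 - 57*g^2 + 115*g + 168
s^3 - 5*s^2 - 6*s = s*(s - 6)*(s + 1)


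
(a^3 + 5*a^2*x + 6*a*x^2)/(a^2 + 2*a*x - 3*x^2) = a*(-a - 2*x)/(-a + x)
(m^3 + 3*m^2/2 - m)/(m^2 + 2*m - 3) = m*(2*m^2 + 3*m - 2)/(2*(m^2 + 2*m - 3))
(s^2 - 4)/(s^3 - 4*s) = 1/s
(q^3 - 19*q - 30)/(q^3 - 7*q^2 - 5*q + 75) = (q + 2)/(q - 5)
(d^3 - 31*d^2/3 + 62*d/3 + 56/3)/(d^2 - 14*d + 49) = (3*d^2 - 10*d - 8)/(3*(d - 7))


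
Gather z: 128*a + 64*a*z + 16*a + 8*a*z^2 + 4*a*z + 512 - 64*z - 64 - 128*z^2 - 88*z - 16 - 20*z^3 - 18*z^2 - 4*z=144*a - 20*z^3 + z^2*(8*a - 146) + z*(68*a - 156) + 432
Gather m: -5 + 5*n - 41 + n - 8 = 6*n - 54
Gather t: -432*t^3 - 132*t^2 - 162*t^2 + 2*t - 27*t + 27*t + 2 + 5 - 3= -432*t^3 - 294*t^2 + 2*t + 4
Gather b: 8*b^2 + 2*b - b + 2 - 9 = 8*b^2 + b - 7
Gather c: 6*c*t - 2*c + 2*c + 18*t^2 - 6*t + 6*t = 6*c*t + 18*t^2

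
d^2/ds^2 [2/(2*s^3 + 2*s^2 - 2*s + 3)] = 8*(-(3*s + 1)*(2*s^3 + 2*s^2 - 2*s + 3) + 2*(3*s^2 + 2*s - 1)^2)/(2*s^3 + 2*s^2 - 2*s + 3)^3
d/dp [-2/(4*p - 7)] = 8/(4*p - 7)^2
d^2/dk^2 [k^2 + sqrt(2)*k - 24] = 2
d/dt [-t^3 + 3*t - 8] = 3 - 3*t^2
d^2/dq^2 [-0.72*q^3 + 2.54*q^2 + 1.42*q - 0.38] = 5.08 - 4.32*q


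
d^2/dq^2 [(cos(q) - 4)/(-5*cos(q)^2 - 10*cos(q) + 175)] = (9*(1 - cos(2*q))^2*cos(q)/4 - 9*(1 - cos(2*q))^2/2 + 1841*cos(q)/2 - 259*cos(2*q) + 48*cos(3*q) - cos(5*q)/2 - 69)/(5*(cos(q) - 5)^3*(cos(q) + 7)^3)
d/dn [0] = 0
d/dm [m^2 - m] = 2*m - 1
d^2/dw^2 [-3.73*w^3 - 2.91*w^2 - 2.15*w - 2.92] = -22.38*w - 5.82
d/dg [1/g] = -1/g^2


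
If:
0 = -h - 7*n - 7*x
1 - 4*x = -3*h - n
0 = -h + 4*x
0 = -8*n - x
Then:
No Solution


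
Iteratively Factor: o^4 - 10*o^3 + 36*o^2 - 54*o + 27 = (o - 3)*(o^3 - 7*o^2 + 15*o - 9) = (o - 3)^2*(o^2 - 4*o + 3) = (o - 3)^2*(o - 1)*(o - 3)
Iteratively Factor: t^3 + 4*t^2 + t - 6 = (t - 1)*(t^2 + 5*t + 6) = (t - 1)*(t + 3)*(t + 2)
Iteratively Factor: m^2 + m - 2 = (m - 1)*(m + 2)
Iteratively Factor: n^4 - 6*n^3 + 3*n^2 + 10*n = (n)*(n^3 - 6*n^2 + 3*n + 10) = n*(n - 2)*(n^2 - 4*n - 5) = n*(n - 2)*(n + 1)*(n - 5)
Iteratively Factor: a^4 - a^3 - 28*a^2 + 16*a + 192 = (a - 4)*(a^3 + 3*a^2 - 16*a - 48) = (a - 4)*(a + 4)*(a^2 - a - 12) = (a - 4)^2*(a + 4)*(a + 3)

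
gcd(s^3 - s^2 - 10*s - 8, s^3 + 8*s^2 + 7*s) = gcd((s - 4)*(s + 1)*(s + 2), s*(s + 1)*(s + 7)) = s + 1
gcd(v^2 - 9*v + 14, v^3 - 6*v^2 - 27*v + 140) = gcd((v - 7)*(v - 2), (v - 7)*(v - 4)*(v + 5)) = v - 7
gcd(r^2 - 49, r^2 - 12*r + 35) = r - 7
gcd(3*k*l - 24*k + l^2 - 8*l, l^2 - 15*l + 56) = l - 8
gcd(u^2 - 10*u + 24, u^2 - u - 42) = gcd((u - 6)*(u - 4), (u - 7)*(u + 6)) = 1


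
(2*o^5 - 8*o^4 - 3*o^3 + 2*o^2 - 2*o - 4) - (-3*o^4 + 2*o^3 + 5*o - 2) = 2*o^5 - 5*o^4 - 5*o^3 + 2*o^2 - 7*o - 2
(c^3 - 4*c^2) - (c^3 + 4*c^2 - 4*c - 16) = -8*c^2 + 4*c + 16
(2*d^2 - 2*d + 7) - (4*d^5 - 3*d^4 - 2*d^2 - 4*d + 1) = -4*d^5 + 3*d^4 + 4*d^2 + 2*d + 6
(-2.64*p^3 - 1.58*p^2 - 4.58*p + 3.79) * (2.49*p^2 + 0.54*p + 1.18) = -6.5736*p^5 - 5.3598*p^4 - 15.3726*p^3 + 5.0995*p^2 - 3.3578*p + 4.4722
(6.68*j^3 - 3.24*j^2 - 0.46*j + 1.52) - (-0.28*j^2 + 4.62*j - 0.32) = 6.68*j^3 - 2.96*j^2 - 5.08*j + 1.84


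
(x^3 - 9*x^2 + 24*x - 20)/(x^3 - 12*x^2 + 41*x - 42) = (x^2 - 7*x + 10)/(x^2 - 10*x + 21)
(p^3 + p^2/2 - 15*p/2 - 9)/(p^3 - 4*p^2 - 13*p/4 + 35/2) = 2*(2*p^2 - 3*p - 9)/(4*p^2 - 24*p + 35)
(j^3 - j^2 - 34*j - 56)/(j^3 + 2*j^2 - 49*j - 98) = (j + 4)/(j + 7)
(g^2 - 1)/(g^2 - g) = (g + 1)/g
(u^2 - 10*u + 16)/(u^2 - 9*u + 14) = (u - 8)/(u - 7)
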